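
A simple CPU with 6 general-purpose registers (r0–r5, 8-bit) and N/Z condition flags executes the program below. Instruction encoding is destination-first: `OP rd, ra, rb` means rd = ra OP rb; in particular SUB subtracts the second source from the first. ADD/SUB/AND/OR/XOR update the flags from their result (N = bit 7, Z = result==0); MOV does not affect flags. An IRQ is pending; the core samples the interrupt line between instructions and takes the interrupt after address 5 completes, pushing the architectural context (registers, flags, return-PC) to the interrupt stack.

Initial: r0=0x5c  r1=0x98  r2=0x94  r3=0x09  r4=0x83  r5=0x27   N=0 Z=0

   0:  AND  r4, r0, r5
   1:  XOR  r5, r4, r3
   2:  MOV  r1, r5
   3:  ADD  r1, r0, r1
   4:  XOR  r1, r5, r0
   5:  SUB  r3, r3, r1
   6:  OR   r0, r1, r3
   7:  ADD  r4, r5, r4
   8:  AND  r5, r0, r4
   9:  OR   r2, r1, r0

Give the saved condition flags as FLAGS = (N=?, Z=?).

after  0: r0=0x5c r1=0x98 r2=0x94 r3=0x09 r4=0x04 r5=0x27  N=0 Z=0
after  1: r0=0x5c r1=0x98 r2=0x94 r3=0x09 r4=0x04 r5=0x0d  N=0 Z=0
after  2: r0=0x5c r1=0x0d r2=0x94 r3=0x09 r4=0x04 r5=0x0d  N=0 Z=0
after  3: r0=0x5c r1=0x69 r2=0x94 r3=0x09 r4=0x04 r5=0x0d  N=0 Z=0
after  4: r0=0x5c r1=0x51 r2=0x94 r3=0x09 r4=0x04 r5=0x0d  N=0 Z=0
after  5: r0=0x5c r1=0x51 r2=0x94 r3=0xb8 r4=0x04 r5=0x0d  N=1 Z=0
-- IRQ taken; context saved, return-PC = 6 --

FLAGS = (N=1, Z=0)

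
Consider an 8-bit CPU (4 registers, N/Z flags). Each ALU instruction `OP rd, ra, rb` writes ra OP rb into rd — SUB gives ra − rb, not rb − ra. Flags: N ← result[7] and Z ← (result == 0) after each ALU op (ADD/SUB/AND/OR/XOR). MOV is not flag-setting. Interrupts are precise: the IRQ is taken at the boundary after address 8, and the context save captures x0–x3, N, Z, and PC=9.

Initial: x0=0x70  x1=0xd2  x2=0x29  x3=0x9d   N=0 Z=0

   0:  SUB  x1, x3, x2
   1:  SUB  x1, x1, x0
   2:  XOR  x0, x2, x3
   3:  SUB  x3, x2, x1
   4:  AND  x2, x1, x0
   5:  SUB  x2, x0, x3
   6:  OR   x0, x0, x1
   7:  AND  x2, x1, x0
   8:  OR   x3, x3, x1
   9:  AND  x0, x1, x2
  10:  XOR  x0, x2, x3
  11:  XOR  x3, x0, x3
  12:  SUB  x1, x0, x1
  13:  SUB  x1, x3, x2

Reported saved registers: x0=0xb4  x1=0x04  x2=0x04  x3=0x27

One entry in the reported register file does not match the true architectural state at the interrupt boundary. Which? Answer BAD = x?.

BAD = x3

after  0: x0=0x70 x1=0x74 x2=0x29 x3=0x9d  N=0 Z=0
after  1: x0=0x70 x1=0x04 x2=0x29 x3=0x9d  N=0 Z=0
after  2: x0=0xb4 x1=0x04 x2=0x29 x3=0x9d  N=1 Z=0
after  3: x0=0xb4 x1=0x04 x2=0x29 x3=0x25  N=0 Z=0
after  4: x0=0xb4 x1=0x04 x2=0x04 x3=0x25  N=0 Z=0
after  5: x0=0xb4 x1=0x04 x2=0x8f x3=0x25  N=1 Z=0
after  6: x0=0xb4 x1=0x04 x2=0x8f x3=0x25  N=1 Z=0
after  7: x0=0xb4 x1=0x04 x2=0x04 x3=0x25  N=0 Z=0
after  8: x0=0xb4 x1=0x04 x2=0x04 x3=0x25  N=0 Z=0
-- IRQ taken; context saved, return-PC = 9 --
mismatch: x3: reported 0x27 vs actual 0x25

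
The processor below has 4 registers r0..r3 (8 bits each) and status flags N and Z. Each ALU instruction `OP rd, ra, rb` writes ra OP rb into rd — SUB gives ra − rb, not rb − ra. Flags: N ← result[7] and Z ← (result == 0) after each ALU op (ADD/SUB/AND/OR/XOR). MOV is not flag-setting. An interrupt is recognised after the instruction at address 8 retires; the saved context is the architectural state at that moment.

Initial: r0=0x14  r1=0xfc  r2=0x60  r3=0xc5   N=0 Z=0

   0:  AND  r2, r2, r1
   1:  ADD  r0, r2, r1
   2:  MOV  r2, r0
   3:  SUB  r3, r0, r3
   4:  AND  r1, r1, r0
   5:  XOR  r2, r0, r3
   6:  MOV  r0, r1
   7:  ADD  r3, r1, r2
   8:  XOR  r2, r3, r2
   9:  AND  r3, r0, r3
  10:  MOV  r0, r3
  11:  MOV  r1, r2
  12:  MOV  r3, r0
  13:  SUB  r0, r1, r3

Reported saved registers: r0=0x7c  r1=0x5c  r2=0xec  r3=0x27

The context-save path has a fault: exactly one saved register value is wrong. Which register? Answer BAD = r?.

after  0: r0=0x14 r1=0xfc r2=0x60 r3=0xc5  N=0 Z=0
after  1: r0=0x5c r1=0xfc r2=0x60 r3=0xc5  N=0 Z=0
after  2: r0=0x5c r1=0xfc r2=0x5c r3=0xc5  N=0 Z=0
after  3: r0=0x5c r1=0xfc r2=0x5c r3=0x97  N=1 Z=0
after  4: r0=0x5c r1=0x5c r2=0x5c r3=0x97  N=0 Z=0
after  5: r0=0x5c r1=0x5c r2=0xcb r3=0x97  N=1 Z=0
after  6: r0=0x5c r1=0x5c r2=0xcb r3=0x97  N=1 Z=0
after  7: r0=0x5c r1=0x5c r2=0xcb r3=0x27  N=0 Z=0
after  8: r0=0x5c r1=0x5c r2=0xec r3=0x27  N=1 Z=0
-- IRQ taken; context saved, return-PC = 9 --
mismatch: r0: reported 0x7c vs actual 0x5c

BAD = r0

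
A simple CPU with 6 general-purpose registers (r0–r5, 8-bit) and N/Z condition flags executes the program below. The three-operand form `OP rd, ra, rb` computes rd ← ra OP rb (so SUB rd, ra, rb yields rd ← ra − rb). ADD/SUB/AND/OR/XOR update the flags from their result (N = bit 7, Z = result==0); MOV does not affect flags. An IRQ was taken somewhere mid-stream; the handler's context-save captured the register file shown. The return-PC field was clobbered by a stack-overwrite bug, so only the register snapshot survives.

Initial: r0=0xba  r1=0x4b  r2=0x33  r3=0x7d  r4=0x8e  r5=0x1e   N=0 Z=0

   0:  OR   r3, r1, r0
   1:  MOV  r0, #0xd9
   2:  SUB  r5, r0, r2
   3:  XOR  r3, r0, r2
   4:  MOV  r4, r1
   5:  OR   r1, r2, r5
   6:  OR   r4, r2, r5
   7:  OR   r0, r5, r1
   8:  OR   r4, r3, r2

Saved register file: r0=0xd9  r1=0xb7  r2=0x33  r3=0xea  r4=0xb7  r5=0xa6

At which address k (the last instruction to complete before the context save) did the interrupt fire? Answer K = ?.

K = 6

after  0: r0=0xba r1=0x4b r2=0x33 r3=0xfb r4=0x8e r5=0x1e  N=1 Z=0
after  1: r0=0xd9 r1=0x4b r2=0x33 r3=0xfb r4=0x8e r5=0x1e  N=1 Z=0
after  2: r0=0xd9 r1=0x4b r2=0x33 r3=0xfb r4=0x8e r5=0xa6  N=1 Z=0
after  3: r0=0xd9 r1=0x4b r2=0x33 r3=0xea r4=0x8e r5=0xa6  N=1 Z=0
after  4: r0=0xd9 r1=0x4b r2=0x33 r3=0xea r4=0x4b r5=0xa6  N=1 Z=0
after  5: r0=0xd9 r1=0xb7 r2=0x33 r3=0xea r4=0x4b r5=0xa6  N=1 Z=0
after  6: r0=0xd9 r1=0xb7 r2=0x33 r3=0xea r4=0xb7 r5=0xa6  N=1 Z=0
-- IRQ taken; context saved, return-PC = 7 --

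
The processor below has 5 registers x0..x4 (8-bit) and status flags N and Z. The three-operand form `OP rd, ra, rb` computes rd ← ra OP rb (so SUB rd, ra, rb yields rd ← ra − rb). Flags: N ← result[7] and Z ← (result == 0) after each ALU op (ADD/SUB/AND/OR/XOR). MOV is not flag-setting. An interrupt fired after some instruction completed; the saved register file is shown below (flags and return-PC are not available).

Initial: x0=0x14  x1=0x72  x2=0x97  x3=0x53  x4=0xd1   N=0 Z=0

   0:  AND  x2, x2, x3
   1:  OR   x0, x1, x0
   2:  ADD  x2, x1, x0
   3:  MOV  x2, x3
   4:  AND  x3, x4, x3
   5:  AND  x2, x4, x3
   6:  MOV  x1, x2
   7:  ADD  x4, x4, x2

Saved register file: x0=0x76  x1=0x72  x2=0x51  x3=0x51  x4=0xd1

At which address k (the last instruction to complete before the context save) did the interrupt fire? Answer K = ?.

after  0: x0=0x14 x1=0x72 x2=0x13 x3=0x53 x4=0xd1  N=0 Z=0
after  1: x0=0x76 x1=0x72 x2=0x13 x3=0x53 x4=0xd1  N=0 Z=0
after  2: x0=0x76 x1=0x72 x2=0xe8 x3=0x53 x4=0xd1  N=1 Z=0
after  3: x0=0x76 x1=0x72 x2=0x53 x3=0x53 x4=0xd1  N=1 Z=0
after  4: x0=0x76 x1=0x72 x2=0x53 x3=0x51 x4=0xd1  N=0 Z=0
after  5: x0=0x76 x1=0x72 x2=0x51 x3=0x51 x4=0xd1  N=0 Z=0
-- IRQ taken; context saved, return-PC = 6 --

K = 5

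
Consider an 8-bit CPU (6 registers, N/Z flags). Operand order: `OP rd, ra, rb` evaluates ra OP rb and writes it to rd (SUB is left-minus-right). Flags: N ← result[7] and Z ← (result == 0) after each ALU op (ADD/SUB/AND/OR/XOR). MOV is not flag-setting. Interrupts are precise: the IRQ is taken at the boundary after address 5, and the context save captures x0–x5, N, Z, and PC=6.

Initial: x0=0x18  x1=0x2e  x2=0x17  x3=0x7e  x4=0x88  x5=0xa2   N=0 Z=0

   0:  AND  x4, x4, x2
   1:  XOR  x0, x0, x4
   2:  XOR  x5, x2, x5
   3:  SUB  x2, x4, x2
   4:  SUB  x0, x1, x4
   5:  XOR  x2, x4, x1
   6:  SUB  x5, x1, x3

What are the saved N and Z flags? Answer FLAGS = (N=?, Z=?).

FLAGS = (N=0, Z=0)

after  0: x0=0x18 x1=0x2e x2=0x17 x3=0x7e x4=0x00 x5=0xa2  N=0 Z=1
after  1: x0=0x18 x1=0x2e x2=0x17 x3=0x7e x4=0x00 x5=0xa2  N=0 Z=0
after  2: x0=0x18 x1=0x2e x2=0x17 x3=0x7e x4=0x00 x5=0xb5  N=1 Z=0
after  3: x0=0x18 x1=0x2e x2=0xe9 x3=0x7e x4=0x00 x5=0xb5  N=1 Z=0
after  4: x0=0x2e x1=0x2e x2=0xe9 x3=0x7e x4=0x00 x5=0xb5  N=0 Z=0
after  5: x0=0x2e x1=0x2e x2=0x2e x3=0x7e x4=0x00 x5=0xb5  N=0 Z=0
-- IRQ taken; context saved, return-PC = 6 --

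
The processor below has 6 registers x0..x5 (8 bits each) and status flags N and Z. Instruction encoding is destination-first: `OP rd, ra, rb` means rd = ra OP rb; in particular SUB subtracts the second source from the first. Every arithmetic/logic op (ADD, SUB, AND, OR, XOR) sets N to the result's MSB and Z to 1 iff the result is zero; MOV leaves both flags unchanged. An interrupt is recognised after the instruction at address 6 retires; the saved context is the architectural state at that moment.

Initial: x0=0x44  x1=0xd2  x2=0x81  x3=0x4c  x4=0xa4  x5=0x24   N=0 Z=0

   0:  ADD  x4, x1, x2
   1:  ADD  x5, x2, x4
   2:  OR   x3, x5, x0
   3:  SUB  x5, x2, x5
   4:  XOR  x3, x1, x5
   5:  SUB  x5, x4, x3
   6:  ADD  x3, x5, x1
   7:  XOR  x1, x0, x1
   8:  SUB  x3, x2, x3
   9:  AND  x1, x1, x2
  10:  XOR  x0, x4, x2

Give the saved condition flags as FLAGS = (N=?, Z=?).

FLAGS = (N=1, Z=0)

after  0: x0=0x44 x1=0xd2 x2=0x81 x3=0x4c x4=0x53 x5=0x24  N=0 Z=0
after  1: x0=0x44 x1=0xd2 x2=0x81 x3=0x4c x4=0x53 x5=0xd4  N=1 Z=0
after  2: x0=0x44 x1=0xd2 x2=0x81 x3=0xd4 x4=0x53 x5=0xd4  N=1 Z=0
after  3: x0=0x44 x1=0xd2 x2=0x81 x3=0xd4 x4=0x53 x5=0xad  N=1 Z=0
after  4: x0=0x44 x1=0xd2 x2=0x81 x3=0x7f x4=0x53 x5=0xad  N=0 Z=0
after  5: x0=0x44 x1=0xd2 x2=0x81 x3=0x7f x4=0x53 x5=0xd4  N=1 Z=0
after  6: x0=0x44 x1=0xd2 x2=0x81 x3=0xa6 x4=0x53 x5=0xd4  N=1 Z=0
-- IRQ taken; context saved, return-PC = 7 --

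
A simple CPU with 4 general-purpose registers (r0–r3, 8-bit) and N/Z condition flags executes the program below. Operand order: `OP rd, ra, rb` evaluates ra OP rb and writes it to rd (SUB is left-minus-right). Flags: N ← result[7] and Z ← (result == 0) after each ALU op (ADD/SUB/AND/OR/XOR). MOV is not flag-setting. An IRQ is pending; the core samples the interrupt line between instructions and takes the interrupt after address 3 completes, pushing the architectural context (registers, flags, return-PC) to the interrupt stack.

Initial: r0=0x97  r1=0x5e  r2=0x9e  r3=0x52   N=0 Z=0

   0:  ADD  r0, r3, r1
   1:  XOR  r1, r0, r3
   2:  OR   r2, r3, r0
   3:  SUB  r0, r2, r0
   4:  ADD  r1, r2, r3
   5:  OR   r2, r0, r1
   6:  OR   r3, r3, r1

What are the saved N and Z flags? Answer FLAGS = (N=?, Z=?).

FLAGS = (N=0, Z=0)

after  0: r0=0xb0 r1=0x5e r2=0x9e r3=0x52  N=1 Z=0
after  1: r0=0xb0 r1=0xe2 r2=0x9e r3=0x52  N=1 Z=0
after  2: r0=0xb0 r1=0xe2 r2=0xf2 r3=0x52  N=1 Z=0
after  3: r0=0x42 r1=0xe2 r2=0xf2 r3=0x52  N=0 Z=0
-- IRQ taken; context saved, return-PC = 4 --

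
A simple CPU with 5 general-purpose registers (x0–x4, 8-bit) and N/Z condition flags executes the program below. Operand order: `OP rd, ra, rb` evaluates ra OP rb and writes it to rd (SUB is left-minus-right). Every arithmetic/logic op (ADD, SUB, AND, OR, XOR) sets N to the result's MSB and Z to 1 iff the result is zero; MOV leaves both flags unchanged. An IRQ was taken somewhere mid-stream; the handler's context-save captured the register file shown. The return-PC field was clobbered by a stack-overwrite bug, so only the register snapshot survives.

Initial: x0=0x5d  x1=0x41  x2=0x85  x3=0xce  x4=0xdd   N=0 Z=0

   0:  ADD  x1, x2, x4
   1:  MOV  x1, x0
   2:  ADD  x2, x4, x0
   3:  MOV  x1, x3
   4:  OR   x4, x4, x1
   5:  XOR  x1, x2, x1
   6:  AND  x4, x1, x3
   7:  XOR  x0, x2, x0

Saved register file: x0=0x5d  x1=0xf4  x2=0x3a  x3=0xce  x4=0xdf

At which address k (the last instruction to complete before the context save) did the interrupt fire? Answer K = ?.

after  0: x0=0x5d x1=0x62 x2=0x85 x3=0xce x4=0xdd  N=0 Z=0
after  1: x0=0x5d x1=0x5d x2=0x85 x3=0xce x4=0xdd  N=0 Z=0
after  2: x0=0x5d x1=0x5d x2=0x3a x3=0xce x4=0xdd  N=0 Z=0
after  3: x0=0x5d x1=0xce x2=0x3a x3=0xce x4=0xdd  N=0 Z=0
after  4: x0=0x5d x1=0xce x2=0x3a x3=0xce x4=0xdf  N=1 Z=0
after  5: x0=0x5d x1=0xf4 x2=0x3a x3=0xce x4=0xdf  N=1 Z=0
-- IRQ taken; context saved, return-PC = 6 --

K = 5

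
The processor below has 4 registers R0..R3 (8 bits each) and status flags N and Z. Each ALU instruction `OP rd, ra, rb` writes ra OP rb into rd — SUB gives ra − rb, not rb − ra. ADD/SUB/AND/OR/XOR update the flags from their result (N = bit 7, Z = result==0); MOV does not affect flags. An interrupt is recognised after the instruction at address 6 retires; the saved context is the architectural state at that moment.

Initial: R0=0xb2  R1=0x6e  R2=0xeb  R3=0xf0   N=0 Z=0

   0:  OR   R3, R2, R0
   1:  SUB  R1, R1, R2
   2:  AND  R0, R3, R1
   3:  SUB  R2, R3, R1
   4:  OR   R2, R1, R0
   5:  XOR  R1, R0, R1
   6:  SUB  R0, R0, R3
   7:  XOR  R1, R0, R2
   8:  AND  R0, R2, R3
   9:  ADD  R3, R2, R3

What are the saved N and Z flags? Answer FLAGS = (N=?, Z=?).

FLAGS = (N=1, Z=0)

after  0: R0=0xb2 R1=0x6e R2=0xeb R3=0xfb  N=1 Z=0
after  1: R0=0xb2 R1=0x83 R2=0xeb R3=0xfb  N=1 Z=0
after  2: R0=0x83 R1=0x83 R2=0xeb R3=0xfb  N=1 Z=0
after  3: R0=0x83 R1=0x83 R2=0x78 R3=0xfb  N=0 Z=0
after  4: R0=0x83 R1=0x83 R2=0x83 R3=0xfb  N=1 Z=0
after  5: R0=0x83 R1=0x00 R2=0x83 R3=0xfb  N=0 Z=1
after  6: R0=0x88 R1=0x00 R2=0x83 R3=0xfb  N=1 Z=0
-- IRQ taken; context saved, return-PC = 7 --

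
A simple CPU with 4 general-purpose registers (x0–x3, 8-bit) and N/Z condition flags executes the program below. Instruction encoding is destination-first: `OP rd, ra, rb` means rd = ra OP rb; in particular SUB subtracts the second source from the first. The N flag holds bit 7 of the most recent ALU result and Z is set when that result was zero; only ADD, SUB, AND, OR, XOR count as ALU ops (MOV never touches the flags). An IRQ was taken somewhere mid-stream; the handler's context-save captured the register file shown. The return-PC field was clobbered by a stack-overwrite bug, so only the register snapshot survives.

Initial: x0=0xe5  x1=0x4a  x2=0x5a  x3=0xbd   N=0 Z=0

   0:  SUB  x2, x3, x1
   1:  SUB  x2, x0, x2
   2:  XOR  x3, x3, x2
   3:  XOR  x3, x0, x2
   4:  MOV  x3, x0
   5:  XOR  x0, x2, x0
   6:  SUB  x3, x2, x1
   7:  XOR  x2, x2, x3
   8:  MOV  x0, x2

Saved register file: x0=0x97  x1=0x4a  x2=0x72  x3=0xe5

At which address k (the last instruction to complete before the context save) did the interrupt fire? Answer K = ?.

K = 5

after  0: x0=0xe5 x1=0x4a x2=0x73 x3=0xbd  N=0 Z=0
after  1: x0=0xe5 x1=0x4a x2=0x72 x3=0xbd  N=0 Z=0
after  2: x0=0xe5 x1=0x4a x2=0x72 x3=0xcf  N=1 Z=0
after  3: x0=0xe5 x1=0x4a x2=0x72 x3=0x97  N=1 Z=0
after  4: x0=0xe5 x1=0x4a x2=0x72 x3=0xe5  N=1 Z=0
after  5: x0=0x97 x1=0x4a x2=0x72 x3=0xe5  N=1 Z=0
-- IRQ taken; context saved, return-PC = 6 --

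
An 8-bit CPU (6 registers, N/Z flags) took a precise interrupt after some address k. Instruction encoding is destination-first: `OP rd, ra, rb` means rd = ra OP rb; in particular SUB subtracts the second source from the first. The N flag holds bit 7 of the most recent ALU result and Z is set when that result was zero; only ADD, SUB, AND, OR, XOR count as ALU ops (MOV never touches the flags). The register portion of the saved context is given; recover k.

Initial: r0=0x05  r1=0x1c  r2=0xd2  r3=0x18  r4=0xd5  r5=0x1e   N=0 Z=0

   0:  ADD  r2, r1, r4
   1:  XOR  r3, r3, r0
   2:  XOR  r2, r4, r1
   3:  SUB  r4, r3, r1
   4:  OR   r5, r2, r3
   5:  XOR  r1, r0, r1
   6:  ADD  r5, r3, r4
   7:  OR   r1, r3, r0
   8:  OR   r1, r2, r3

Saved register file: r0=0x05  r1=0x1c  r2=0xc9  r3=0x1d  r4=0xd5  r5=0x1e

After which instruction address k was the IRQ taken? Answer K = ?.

K = 2

after  0: r0=0x05 r1=0x1c r2=0xf1 r3=0x18 r4=0xd5 r5=0x1e  N=1 Z=0
after  1: r0=0x05 r1=0x1c r2=0xf1 r3=0x1d r4=0xd5 r5=0x1e  N=0 Z=0
after  2: r0=0x05 r1=0x1c r2=0xc9 r3=0x1d r4=0xd5 r5=0x1e  N=1 Z=0
-- IRQ taken; context saved, return-PC = 3 --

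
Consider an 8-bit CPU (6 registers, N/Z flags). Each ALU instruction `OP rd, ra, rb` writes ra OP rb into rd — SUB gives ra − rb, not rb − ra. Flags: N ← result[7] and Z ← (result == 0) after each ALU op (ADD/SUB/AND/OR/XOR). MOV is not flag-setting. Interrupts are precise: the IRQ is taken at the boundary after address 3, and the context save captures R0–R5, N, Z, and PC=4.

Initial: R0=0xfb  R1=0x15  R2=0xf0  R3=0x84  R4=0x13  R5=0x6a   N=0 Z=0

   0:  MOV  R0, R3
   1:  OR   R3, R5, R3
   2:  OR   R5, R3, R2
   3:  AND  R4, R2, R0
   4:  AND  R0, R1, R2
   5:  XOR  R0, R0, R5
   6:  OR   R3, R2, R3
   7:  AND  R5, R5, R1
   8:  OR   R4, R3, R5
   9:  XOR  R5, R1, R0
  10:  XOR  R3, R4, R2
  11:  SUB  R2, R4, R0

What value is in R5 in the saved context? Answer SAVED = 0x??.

SAVED = 0xfe

after  0: R0=0x84 R1=0x15 R2=0xf0 R3=0x84 R4=0x13 R5=0x6a  N=0 Z=0
after  1: R0=0x84 R1=0x15 R2=0xf0 R3=0xee R4=0x13 R5=0x6a  N=1 Z=0
after  2: R0=0x84 R1=0x15 R2=0xf0 R3=0xee R4=0x13 R5=0xfe  N=1 Z=0
after  3: R0=0x84 R1=0x15 R2=0xf0 R3=0xee R4=0x80 R5=0xfe  N=1 Z=0
-- IRQ taken; context saved, return-PC = 4 --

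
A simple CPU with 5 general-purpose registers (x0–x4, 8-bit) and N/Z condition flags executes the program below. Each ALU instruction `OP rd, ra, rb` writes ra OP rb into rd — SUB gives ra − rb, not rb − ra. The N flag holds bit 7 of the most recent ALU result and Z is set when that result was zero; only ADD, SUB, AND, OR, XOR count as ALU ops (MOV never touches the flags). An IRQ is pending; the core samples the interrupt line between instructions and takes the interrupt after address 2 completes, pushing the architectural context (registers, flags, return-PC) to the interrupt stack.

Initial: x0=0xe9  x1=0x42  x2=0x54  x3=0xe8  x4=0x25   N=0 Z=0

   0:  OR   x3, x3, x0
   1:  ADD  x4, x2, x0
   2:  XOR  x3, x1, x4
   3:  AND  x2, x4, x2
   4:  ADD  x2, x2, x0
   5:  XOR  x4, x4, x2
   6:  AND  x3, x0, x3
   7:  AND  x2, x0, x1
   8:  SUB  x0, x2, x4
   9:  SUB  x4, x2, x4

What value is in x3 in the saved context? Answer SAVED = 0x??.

after  0: x0=0xe9 x1=0x42 x2=0x54 x3=0xe9 x4=0x25  N=1 Z=0
after  1: x0=0xe9 x1=0x42 x2=0x54 x3=0xe9 x4=0x3d  N=0 Z=0
after  2: x0=0xe9 x1=0x42 x2=0x54 x3=0x7f x4=0x3d  N=0 Z=0
-- IRQ taken; context saved, return-PC = 3 --

SAVED = 0x7f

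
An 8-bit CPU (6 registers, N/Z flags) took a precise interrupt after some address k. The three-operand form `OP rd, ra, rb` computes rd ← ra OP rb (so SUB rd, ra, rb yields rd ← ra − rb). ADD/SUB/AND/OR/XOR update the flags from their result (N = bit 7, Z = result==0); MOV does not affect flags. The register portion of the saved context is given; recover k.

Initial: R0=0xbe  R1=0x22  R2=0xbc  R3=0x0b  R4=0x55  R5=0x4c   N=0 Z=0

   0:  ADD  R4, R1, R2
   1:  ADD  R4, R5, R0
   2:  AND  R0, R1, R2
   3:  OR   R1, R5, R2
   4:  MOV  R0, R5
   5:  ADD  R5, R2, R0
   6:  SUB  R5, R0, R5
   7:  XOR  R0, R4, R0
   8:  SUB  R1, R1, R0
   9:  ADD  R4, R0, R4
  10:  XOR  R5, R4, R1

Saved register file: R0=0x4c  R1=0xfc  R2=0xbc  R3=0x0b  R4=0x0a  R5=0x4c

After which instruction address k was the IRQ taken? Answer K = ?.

after  0: R0=0xbe R1=0x22 R2=0xbc R3=0x0b R4=0xde R5=0x4c  N=1 Z=0
after  1: R0=0xbe R1=0x22 R2=0xbc R3=0x0b R4=0x0a R5=0x4c  N=0 Z=0
after  2: R0=0x20 R1=0x22 R2=0xbc R3=0x0b R4=0x0a R5=0x4c  N=0 Z=0
after  3: R0=0x20 R1=0xfc R2=0xbc R3=0x0b R4=0x0a R5=0x4c  N=1 Z=0
after  4: R0=0x4c R1=0xfc R2=0xbc R3=0x0b R4=0x0a R5=0x4c  N=1 Z=0
-- IRQ taken; context saved, return-PC = 5 --

K = 4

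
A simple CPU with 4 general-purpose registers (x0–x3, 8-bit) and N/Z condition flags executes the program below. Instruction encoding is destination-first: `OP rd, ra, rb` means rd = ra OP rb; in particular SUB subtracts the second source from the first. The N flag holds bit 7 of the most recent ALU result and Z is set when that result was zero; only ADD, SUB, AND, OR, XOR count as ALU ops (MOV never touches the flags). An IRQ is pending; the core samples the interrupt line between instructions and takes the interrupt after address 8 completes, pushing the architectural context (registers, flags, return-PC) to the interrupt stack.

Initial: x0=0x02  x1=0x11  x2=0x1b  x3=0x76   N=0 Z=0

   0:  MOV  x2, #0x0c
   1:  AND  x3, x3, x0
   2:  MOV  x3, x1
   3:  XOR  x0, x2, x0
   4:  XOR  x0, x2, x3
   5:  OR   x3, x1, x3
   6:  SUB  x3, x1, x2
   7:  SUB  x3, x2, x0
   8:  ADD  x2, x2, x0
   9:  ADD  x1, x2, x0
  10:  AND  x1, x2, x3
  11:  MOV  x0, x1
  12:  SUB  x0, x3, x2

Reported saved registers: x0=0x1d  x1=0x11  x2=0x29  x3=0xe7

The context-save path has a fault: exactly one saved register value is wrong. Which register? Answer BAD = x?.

BAD = x3

after  0: x0=0x02 x1=0x11 x2=0x0c x3=0x76  N=0 Z=0
after  1: x0=0x02 x1=0x11 x2=0x0c x3=0x02  N=0 Z=0
after  2: x0=0x02 x1=0x11 x2=0x0c x3=0x11  N=0 Z=0
after  3: x0=0x0e x1=0x11 x2=0x0c x3=0x11  N=0 Z=0
after  4: x0=0x1d x1=0x11 x2=0x0c x3=0x11  N=0 Z=0
after  5: x0=0x1d x1=0x11 x2=0x0c x3=0x11  N=0 Z=0
after  6: x0=0x1d x1=0x11 x2=0x0c x3=0x05  N=0 Z=0
after  7: x0=0x1d x1=0x11 x2=0x0c x3=0xef  N=1 Z=0
after  8: x0=0x1d x1=0x11 x2=0x29 x3=0xef  N=0 Z=0
-- IRQ taken; context saved, return-PC = 9 --
mismatch: x3: reported 0xe7 vs actual 0xef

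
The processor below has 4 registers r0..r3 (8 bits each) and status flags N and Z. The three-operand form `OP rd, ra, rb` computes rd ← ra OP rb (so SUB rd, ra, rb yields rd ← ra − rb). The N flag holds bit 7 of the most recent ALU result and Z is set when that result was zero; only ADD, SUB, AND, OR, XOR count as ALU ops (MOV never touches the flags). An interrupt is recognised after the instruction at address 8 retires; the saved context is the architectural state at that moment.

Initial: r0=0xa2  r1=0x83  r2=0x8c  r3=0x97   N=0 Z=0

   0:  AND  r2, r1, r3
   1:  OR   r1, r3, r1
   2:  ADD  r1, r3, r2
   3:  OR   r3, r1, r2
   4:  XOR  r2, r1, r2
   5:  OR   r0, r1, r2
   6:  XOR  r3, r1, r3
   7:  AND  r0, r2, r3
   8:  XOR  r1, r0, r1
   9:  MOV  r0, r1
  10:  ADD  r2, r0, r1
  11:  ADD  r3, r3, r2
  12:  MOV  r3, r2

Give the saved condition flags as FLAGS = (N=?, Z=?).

after  0: r0=0xa2 r1=0x83 r2=0x83 r3=0x97  N=1 Z=0
after  1: r0=0xa2 r1=0x97 r2=0x83 r3=0x97  N=1 Z=0
after  2: r0=0xa2 r1=0x1a r2=0x83 r3=0x97  N=0 Z=0
after  3: r0=0xa2 r1=0x1a r2=0x83 r3=0x9b  N=1 Z=0
after  4: r0=0xa2 r1=0x1a r2=0x99 r3=0x9b  N=1 Z=0
after  5: r0=0x9b r1=0x1a r2=0x99 r3=0x9b  N=1 Z=0
after  6: r0=0x9b r1=0x1a r2=0x99 r3=0x81  N=1 Z=0
after  7: r0=0x81 r1=0x1a r2=0x99 r3=0x81  N=1 Z=0
after  8: r0=0x81 r1=0x9b r2=0x99 r3=0x81  N=1 Z=0
-- IRQ taken; context saved, return-PC = 9 --

FLAGS = (N=1, Z=0)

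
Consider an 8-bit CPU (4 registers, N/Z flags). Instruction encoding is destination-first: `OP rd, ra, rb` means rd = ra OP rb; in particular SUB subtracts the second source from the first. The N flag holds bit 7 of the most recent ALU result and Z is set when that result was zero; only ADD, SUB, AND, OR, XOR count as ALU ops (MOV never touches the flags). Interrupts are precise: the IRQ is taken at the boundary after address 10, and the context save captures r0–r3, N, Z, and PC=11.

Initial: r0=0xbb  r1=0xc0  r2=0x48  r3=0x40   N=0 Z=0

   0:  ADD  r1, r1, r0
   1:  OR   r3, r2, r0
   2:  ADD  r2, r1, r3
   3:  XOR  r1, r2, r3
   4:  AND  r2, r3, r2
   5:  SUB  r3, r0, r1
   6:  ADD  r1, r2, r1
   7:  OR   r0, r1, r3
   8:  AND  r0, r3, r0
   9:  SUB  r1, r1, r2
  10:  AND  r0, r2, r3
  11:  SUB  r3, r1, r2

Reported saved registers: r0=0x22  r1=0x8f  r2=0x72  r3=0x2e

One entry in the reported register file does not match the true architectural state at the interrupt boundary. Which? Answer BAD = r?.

BAD = r1

after  0: r0=0xbb r1=0x7b r2=0x48 r3=0x40  N=0 Z=0
after  1: r0=0xbb r1=0x7b r2=0x48 r3=0xfb  N=1 Z=0
after  2: r0=0xbb r1=0x7b r2=0x76 r3=0xfb  N=0 Z=0
after  3: r0=0xbb r1=0x8d r2=0x76 r3=0xfb  N=1 Z=0
after  4: r0=0xbb r1=0x8d r2=0x72 r3=0xfb  N=0 Z=0
after  5: r0=0xbb r1=0x8d r2=0x72 r3=0x2e  N=0 Z=0
after  6: r0=0xbb r1=0xff r2=0x72 r3=0x2e  N=1 Z=0
after  7: r0=0xff r1=0xff r2=0x72 r3=0x2e  N=1 Z=0
after  8: r0=0x2e r1=0xff r2=0x72 r3=0x2e  N=0 Z=0
after  9: r0=0x2e r1=0x8d r2=0x72 r3=0x2e  N=1 Z=0
after 10: r0=0x22 r1=0x8d r2=0x72 r3=0x2e  N=0 Z=0
-- IRQ taken; context saved, return-PC = 11 --
mismatch: r1: reported 0x8f vs actual 0x8d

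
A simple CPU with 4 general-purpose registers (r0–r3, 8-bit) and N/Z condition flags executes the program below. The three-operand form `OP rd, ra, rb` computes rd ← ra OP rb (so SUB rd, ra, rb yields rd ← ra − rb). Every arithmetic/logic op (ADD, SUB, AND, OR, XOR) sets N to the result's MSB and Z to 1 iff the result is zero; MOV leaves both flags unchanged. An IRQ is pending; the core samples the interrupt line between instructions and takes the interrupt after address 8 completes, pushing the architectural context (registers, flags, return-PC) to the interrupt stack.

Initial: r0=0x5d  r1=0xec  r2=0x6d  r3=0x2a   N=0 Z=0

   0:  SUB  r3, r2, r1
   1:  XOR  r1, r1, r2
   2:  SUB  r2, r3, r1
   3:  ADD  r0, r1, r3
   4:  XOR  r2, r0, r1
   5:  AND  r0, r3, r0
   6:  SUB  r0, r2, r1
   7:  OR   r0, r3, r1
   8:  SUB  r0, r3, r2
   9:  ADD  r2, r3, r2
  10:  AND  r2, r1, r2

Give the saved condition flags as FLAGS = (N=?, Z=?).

FLAGS = (N=1, Z=0)

after  0: r0=0x5d r1=0xec r2=0x6d r3=0x81  N=1 Z=0
after  1: r0=0x5d r1=0x81 r2=0x6d r3=0x81  N=1 Z=0
after  2: r0=0x5d r1=0x81 r2=0x00 r3=0x81  N=0 Z=1
after  3: r0=0x02 r1=0x81 r2=0x00 r3=0x81  N=0 Z=0
after  4: r0=0x02 r1=0x81 r2=0x83 r3=0x81  N=1 Z=0
after  5: r0=0x00 r1=0x81 r2=0x83 r3=0x81  N=0 Z=1
after  6: r0=0x02 r1=0x81 r2=0x83 r3=0x81  N=0 Z=0
after  7: r0=0x81 r1=0x81 r2=0x83 r3=0x81  N=1 Z=0
after  8: r0=0xfe r1=0x81 r2=0x83 r3=0x81  N=1 Z=0
-- IRQ taken; context saved, return-PC = 9 --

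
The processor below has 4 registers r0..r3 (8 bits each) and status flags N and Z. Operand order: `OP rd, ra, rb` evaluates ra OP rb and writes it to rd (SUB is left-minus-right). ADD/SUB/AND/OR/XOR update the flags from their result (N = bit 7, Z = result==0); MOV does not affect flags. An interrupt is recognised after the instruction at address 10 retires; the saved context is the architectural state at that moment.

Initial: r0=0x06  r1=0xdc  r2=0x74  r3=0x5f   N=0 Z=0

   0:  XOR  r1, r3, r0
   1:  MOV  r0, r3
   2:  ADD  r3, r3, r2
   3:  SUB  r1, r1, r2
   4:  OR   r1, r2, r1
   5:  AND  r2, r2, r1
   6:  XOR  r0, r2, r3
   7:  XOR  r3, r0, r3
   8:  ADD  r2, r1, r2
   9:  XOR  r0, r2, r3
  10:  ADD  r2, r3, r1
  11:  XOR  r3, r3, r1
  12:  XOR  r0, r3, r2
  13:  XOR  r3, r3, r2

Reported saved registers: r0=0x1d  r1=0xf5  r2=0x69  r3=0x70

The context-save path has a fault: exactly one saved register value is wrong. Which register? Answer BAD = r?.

BAD = r3

after  0: r0=0x06 r1=0x59 r2=0x74 r3=0x5f  N=0 Z=0
after  1: r0=0x5f r1=0x59 r2=0x74 r3=0x5f  N=0 Z=0
after  2: r0=0x5f r1=0x59 r2=0x74 r3=0xd3  N=1 Z=0
after  3: r0=0x5f r1=0xe5 r2=0x74 r3=0xd3  N=1 Z=0
after  4: r0=0x5f r1=0xf5 r2=0x74 r3=0xd3  N=1 Z=0
after  5: r0=0x5f r1=0xf5 r2=0x74 r3=0xd3  N=0 Z=0
after  6: r0=0xa7 r1=0xf5 r2=0x74 r3=0xd3  N=1 Z=0
after  7: r0=0xa7 r1=0xf5 r2=0x74 r3=0x74  N=0 Z=0
after  8: r0=0xa7 r1=0xf5 r2=0x69 r3=0x74  N=0 Z=0
after  9: r0=0x1d r1=0xf5 r2=0x69 r3=0x74  N=0 Z=0
after 10: r0=0x1d r1=0xf5 r2=0x69 r3=0x74  N=0 Z=0
-- IRQ taken; context saved, return-PC = 11 --
mismatch: r3: reported 0x70 vs actual 0x74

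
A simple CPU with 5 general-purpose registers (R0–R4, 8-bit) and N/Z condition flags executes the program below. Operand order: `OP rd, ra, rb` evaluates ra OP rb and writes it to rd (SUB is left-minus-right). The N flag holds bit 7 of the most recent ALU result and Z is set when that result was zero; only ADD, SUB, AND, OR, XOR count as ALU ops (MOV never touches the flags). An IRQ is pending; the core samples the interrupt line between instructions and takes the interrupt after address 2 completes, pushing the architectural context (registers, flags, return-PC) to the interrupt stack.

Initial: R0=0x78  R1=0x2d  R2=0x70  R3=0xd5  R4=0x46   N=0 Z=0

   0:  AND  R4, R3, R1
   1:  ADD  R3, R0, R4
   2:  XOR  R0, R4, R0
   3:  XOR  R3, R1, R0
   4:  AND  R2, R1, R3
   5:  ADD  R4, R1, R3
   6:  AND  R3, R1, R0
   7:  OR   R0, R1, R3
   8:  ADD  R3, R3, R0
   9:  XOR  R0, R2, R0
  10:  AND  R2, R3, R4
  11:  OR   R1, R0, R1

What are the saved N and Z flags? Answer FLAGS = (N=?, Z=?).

FLAGS = (N=0, Z=0)

after  0: R0=0x78 R1=0x2d R2=0x70 R3=0xd5 R4=0x05  N=0 Z=0
after  1: R0=0x78 R1=0x2d R2=0x70 R3=0x7d R4=0x05  N=0 Z=0
after  2: R0=0x7d R1=0x2d R2=0x70 R3=0x7d R4=0x05  N=0 Z=0
-- IRQ taken; context saved, return-PC = 3 --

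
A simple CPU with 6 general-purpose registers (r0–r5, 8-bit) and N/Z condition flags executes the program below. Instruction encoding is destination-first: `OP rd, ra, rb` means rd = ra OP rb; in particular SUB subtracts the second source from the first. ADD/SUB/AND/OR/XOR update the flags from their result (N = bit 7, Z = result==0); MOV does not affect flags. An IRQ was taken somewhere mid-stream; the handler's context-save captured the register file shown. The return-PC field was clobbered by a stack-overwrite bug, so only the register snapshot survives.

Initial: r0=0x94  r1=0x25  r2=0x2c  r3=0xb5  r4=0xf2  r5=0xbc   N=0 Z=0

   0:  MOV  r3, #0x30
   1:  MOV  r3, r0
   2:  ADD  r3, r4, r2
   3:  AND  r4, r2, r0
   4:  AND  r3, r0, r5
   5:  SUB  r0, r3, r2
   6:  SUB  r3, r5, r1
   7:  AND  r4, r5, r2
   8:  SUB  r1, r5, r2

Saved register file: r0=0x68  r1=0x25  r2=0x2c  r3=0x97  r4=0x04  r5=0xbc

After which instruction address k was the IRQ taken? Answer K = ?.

after  0: r0=0x94 r1=0x25 r2=0x2c r3=0x30 r4=0xf2 r5=0xbc  N=0 Z=0
after  1: r0=0x94 r1=0x25 r2=0x2c r3=0x94 r4=0xf2 r5=0xbc  N=0 Z=0
after  2: r0=0x94 r1=0x25 r2=0x2c r3=0x1e r4=0xf2 r5=0xbc  N=0 Z=0
after  3: r0=0x94 r1=0x25 r2=0x2c r3=0x1e r4=0x04 r5=0xbc  N=0 Z=0
after  4: r0=0x94 r1=0x25 r2=0x2c r3=0x94 r4=0x04 r5=0xbc  N=1 Z=0
after  5: r0=0x68 r1=0x25 r2=0x2c r3=0x94 r4=0x04 r5=0xbc  N=0 Z=0
after  6: r0=0x68 r1=0x25 r2=0x2c r3=0x97 r4=0x04 r5=0xbc  N=1 Z=0
-- IRQ taken; context saved, return-PC = 7 --

K = 6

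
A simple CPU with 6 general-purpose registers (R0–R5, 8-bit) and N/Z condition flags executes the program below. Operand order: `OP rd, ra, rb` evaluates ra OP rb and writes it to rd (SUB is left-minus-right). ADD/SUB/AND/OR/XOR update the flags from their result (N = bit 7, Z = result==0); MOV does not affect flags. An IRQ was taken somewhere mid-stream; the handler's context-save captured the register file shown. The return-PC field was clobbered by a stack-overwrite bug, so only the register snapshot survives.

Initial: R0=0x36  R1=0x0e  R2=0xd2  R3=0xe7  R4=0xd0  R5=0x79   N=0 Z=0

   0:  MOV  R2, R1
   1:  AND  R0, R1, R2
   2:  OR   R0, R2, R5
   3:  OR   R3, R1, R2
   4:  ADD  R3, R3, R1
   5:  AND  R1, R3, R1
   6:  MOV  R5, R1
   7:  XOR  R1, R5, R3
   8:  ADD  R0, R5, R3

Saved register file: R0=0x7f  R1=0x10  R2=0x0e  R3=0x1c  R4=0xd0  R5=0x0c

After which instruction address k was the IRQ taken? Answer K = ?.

after  0: R0=0x36 R1=0x0e R2=0x0e R3=0xe7 R4=0xd0 R5=0x79  N=0 Z=0
after  1: R0=0x0e R1=0x0e R2=0x0e R3=0xe7 R4=0xd0 R5=0x79  N=0 Z=0
after  2: R0=0x7f R1=0x0e R2=0x0e R3=0xe7 R4=0xd0 R5=0x79  N=0 Z=0
after  3: R0=0x7f R1=0x0e R2=0x0e R3=0x0e R4=0xd0 R5=0x79  N=0 Z=0
after  4: R0=0x7f R1=0x0e R2=0x0e R3=0x1c R4=0xd0 R5=0x79  N=0 Z=0
after  5: R0=0x7f R1=0x0c R2=0x0e R3=0x1c R4=0xd0 R5=0x79  N=0 Z=0
after  6: R0=0x7f R1=0x0c R2=0x0e R3=0x1c R4=0xd0 R5=0x0c  N=0 Z=0
after  7: R0=0x7f R1=0x10 R2=0x0e R3=0x1c R4=0xd0 R5=0x0c  N=0 Z=0
-- IRQ taken; context saved, return-PC = 8 --

K = 7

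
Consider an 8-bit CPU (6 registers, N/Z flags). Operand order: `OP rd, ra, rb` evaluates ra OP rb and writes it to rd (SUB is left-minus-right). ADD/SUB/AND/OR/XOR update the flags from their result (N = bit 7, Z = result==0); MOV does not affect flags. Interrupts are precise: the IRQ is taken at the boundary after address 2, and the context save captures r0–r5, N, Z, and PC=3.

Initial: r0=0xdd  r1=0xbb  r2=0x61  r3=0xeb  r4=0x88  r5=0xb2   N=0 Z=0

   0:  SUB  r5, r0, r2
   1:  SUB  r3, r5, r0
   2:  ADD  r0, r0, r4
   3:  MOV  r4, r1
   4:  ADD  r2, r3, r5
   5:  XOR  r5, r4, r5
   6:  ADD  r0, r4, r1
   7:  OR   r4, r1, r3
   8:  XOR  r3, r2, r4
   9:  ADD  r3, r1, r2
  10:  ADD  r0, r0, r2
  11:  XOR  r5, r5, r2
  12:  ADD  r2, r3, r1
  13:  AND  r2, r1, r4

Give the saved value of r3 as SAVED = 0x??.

SAVED = 0x9f

after  0: r0=0xdd r1=0xbb r2=0x61 r3=0xeb r4=0x88 r5=0x7c  N=0 Z=0
after  1: r0=0xdd r1=0xbb r2=0x61 r3=0x9f r4=0x88 r5=0x7c  N=1 Z=0
after  2: r0=0x65 r1=0xbb r2=0x61 r3=0x9f r4=0x88 r5=0x7c  N=0 Z=0
-- IRQ taken; context saved, return-PC = 3 --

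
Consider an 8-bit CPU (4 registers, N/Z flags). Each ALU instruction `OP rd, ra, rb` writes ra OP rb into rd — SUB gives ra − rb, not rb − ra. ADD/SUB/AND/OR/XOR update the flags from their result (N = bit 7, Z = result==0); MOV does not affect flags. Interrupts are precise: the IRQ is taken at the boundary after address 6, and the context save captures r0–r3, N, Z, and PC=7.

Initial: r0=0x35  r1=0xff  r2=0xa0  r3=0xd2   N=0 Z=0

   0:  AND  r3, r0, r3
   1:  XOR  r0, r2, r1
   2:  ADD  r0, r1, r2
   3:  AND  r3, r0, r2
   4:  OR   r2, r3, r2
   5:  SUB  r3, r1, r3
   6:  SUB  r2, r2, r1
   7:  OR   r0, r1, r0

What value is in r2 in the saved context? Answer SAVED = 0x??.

SAVED = 0xa1

after  0: r0=0x35 r1=0xff r2=0xa0 r3=0x10  N=0 Z=0
after  1: r0=0x5f r1=0xff r2=0xa0 r3=0x10  N=0 Z=0
after  2: r0=0x9f r1=0xff r2=0xa0 r3=0x10  N=1 Z=0
after  3: r0=0x9f r1=0xff r2=0xa0 r3=0x80  N=1 Z=0
after  4: r0=0x9f r1=0xff r2=0xa0 r3=0x80  N=1 Z=0
after  5: r0=0x9f r1=0xff r2=0xa0 r3=0x7f  N=0 Z=0
after  6: r0=0x9f r1=0xff r2=0xa1 r3=0x7f  N=1 Z=0
-- IRQ taken; context saved, return-PC = 7 --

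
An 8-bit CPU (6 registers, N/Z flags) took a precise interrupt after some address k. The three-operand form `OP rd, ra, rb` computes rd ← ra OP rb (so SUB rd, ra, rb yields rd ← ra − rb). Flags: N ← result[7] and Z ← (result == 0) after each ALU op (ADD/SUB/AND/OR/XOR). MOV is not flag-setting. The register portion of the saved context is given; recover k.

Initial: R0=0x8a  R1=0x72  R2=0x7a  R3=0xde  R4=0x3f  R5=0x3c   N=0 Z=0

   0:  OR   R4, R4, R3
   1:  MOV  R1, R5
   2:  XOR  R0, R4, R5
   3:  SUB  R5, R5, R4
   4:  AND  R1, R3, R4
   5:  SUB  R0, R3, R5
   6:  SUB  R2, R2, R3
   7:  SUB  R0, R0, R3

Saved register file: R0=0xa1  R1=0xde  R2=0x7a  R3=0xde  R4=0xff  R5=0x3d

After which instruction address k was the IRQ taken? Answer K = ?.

K = 5

after  0: R0=0x8a R1=0x72 R2=0x7a R3=0xde R4=0xff R5=0x3c  N=1 Z=0
after  1: R0=0x8a R1=0x3c R2=0x7a R3=0xde R4=0xff R5=0x3c  N=1 Z=0
after  2: R0=0xc3 R1=0x3c R2=0x7a R3=0xde R4=0xff R5=0x3c  N=1 Z=0
after  3: R0=0xc3 R1=0x3c R2=0x7a R3=0xde R4=0xff R5=0x3d  N=0 Z=0
after  4: R0=0xc3 R1=0xde R2=0x7a R3=0xde R4=0xff R5=0x3d  N=1 Z=0
after  5: R0=0xa1 R1=0xde R2=0x7a R3=0xde R4=0xff R5=0x3d  N=1 Z=0
-- IRQ taken; context saved, return-PC = 6 --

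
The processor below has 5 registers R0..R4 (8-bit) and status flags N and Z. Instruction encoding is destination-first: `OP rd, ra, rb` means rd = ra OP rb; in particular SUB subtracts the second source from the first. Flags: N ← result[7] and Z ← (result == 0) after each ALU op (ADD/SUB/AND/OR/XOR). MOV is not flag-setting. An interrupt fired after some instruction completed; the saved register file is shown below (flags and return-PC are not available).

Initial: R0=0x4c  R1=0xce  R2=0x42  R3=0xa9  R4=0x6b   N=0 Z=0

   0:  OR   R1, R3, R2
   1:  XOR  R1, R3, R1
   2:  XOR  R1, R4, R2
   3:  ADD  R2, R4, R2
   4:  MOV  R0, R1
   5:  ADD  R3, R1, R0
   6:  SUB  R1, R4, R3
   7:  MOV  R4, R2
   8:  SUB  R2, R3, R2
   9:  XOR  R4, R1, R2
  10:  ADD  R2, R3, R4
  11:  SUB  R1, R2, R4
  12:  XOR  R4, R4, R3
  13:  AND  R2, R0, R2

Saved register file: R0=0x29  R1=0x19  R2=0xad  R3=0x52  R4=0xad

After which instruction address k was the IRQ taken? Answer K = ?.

K = 7

after  0: R0=0x4c R1=0xeb R2=0x42 R3=0xa9 R4=0x6b  N=1 Z=0
after  1: R0=0x4c R1=0x42 R2=0x42 R3=0xa9 R4=0x6b  N=0 Z=0
after  2: R0=0x4c R1=0x29 R2=0x42 R3=0xa9 R4=0x6b  N=0 Z=0
after  3: R0=0x4c R1=0x29 R2=0xad R3=0xa9 R4=0x6b  N=1 Z=0
after  4: R0=0x29 R1=0x29 R2=0xad R3=0xa9 R4=0x6b  N=1 Z=0
after  5: R0=0x29 R1=0x29 R2=0xad R3=0x52 R4=0x6b  N=0 Z=0
after  6: R0=0x29 R1=0x19 R2=0xad R3=0x52 R4=0x6b  N=0 Z=0
after  7: R0=0x29 R1=0x19 R2=0xad R3=0x52 R4=0xad  N=0 Z=0
-- IRQ taken; context saved, return-PC = 8 --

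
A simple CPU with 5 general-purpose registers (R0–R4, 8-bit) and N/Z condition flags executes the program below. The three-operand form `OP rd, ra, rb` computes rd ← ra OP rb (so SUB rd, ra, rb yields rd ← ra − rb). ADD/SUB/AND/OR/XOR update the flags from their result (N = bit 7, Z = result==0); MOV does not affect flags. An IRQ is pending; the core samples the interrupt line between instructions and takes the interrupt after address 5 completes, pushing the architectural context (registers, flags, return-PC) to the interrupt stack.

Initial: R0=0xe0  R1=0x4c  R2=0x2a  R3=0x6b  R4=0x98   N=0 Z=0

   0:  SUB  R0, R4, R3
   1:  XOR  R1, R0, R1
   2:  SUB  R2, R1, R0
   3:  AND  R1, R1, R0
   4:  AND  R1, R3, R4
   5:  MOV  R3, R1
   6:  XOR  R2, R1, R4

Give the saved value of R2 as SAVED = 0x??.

after  0: R0=0x2d R1=0x4c R2=0x2a R3=0x6b R4=0x98  N=0 Z=0
after  1: R0=0x2d R1=0x61 R2=0x2a R3=0x6b R4=0x98  N=0 Z=0
after  2: R0=0x2d R1=0x61 R2=0x34 R3=0x6b R4=0x98  N=0 Z=0
after  3: R0=0x2d R1=0x21 R2=0x34 R3=0x6b R4=0x98  N=0 Z=0
after  4: R0=0x2d R1=0x08 R2=0x34 R3=0x6b R4=0x98  N=0 Z=0
after  5: R0=0x2d R1=0x08 R2=0x34 R3=0x08 R4=0x98  N=0 Z=0
-- IRQ taken; context saved, return-PC = 6 --

SAVED = 0x34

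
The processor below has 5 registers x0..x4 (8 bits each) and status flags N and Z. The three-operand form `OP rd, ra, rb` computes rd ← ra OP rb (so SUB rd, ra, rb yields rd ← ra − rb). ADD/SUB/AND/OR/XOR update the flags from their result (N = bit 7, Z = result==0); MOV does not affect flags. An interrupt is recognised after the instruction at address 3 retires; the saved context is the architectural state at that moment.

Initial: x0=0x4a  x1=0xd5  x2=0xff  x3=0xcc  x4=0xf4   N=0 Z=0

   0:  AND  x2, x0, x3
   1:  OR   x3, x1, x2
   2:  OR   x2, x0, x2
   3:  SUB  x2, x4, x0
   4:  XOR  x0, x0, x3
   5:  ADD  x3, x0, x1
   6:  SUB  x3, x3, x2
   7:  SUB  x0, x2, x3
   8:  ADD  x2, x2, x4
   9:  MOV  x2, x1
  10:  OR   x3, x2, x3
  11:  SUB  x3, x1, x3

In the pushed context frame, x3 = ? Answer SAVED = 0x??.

after  0: x0=0x4a x1=0xd5 x2=0x48 x3=0xcc x4=0xf4  N=0 Z=0
after  1: x0=0x4a x1=0xd5 x2=0x48 x3=0xdd x4=0xf4  N=1 Z=0
after  2: x0=0x4a x1=0xd5 x2=0x4a x3=0xdd x4=0xf4  N=0 Z=0
after  3: x0=0x4a x1=0xd5 x2=0xaa x3=0xdd x4=0xf4  N=1 Z=0
-- IRQ taken; context saved, return-PC = 4 --

SAVED = 0xdd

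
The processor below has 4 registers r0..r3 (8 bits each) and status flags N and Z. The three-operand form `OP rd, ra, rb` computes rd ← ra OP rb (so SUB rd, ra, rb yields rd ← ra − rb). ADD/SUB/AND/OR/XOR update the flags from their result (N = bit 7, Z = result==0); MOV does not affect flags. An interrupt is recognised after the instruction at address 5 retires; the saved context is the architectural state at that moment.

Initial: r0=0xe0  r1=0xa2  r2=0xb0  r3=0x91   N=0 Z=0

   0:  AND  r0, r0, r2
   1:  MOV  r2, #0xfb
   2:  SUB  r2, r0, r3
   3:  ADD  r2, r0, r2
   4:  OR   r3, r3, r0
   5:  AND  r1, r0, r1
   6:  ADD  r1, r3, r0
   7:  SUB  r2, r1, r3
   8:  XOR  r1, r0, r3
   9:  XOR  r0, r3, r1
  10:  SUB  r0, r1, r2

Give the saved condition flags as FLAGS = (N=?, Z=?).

FLAGS = (N=1, Z=0)

after  0: r0=0xa0 r1=0xa2 r2=0xb0 r3=0x91  N=1 Z=0
after  1: r0=0xa0 r1=0xa2 r2=0xfb r3=0x91  N=1 Z=0
after  2: r0=0xa0 r1=0xa2 r2=0x0f r3=0x91  N=0 Z=0
after  3: r0=0xa0 r1=0xa2 r2=0xaf r3=0x91  N=1 Z=0
after  4: r0=0xa0 r1=0xa2 r2=0xaf r3=0xb1  N=1 Z=0
after  5: r0=0xa0 r1=0xa0 r2=0xaf r3=0xb1  N=1 Z=0
-- IRQ taken; context saved, return-PC = 6 --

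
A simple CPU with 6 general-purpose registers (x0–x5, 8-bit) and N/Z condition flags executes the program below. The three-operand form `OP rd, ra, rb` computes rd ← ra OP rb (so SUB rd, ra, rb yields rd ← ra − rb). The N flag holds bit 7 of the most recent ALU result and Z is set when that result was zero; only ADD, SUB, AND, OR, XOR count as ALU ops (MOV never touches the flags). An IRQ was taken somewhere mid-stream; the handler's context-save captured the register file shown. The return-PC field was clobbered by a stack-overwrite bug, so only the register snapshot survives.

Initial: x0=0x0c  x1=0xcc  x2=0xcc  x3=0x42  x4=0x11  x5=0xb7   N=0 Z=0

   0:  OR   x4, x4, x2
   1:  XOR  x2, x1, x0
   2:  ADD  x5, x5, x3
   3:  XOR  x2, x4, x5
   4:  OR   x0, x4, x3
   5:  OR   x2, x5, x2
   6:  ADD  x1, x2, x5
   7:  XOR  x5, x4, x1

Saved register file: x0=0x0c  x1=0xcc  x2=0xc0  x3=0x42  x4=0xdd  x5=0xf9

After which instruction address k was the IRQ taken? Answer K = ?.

after  0: x0=0x0c x1=0xcc x2=0xcc x3=0x42 x4=0xdd x5=0xb7  N=1 Z=0
after  1: x0=0x0c x1=0xcc x2=0xc0 x3=0x42 x4=0xdd x5=0xb7  N=1 Z=0
after  2: x0=0x0c x1=0xcc x2=0xc0 x3=0x42 x4=0xdd x5=0xf9  N=1 Z=0
-- IRQ taken; context saved, return-PC = 3 --

K = 2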